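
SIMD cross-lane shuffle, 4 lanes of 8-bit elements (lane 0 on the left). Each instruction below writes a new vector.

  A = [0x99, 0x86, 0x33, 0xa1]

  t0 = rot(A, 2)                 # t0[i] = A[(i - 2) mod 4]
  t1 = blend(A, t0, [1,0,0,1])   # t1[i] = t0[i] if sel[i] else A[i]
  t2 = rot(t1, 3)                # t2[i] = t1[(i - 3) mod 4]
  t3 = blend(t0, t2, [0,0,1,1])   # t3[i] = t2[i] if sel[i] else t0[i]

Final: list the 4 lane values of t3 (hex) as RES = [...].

RES = [0x33, 0xa1, 0x86, 0x33]

  t0: 33 a1 99 86
  t1: 33 86 33 86
  t2: 86 33 86 33
  t3: 33 a1 86 33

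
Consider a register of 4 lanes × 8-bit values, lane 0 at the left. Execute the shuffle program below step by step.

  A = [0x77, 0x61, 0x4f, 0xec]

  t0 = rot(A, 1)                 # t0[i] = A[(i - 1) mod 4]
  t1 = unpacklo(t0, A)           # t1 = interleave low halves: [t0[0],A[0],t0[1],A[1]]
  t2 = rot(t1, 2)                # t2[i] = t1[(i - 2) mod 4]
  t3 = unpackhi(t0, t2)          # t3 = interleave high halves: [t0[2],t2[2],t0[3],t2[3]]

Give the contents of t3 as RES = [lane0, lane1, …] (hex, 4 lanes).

RES = [ 0x61  0xec  0x4f  0x77 ]

t0 = [0xec, 0x77, 0x61, 0x4f]
t1 = [0xec, 0x77, 0x77, 0x61]
t2 = [0x77, 0x61, 0xec, 0x77]
t3 = [0x61, 0xec, 0x4f, 0x77]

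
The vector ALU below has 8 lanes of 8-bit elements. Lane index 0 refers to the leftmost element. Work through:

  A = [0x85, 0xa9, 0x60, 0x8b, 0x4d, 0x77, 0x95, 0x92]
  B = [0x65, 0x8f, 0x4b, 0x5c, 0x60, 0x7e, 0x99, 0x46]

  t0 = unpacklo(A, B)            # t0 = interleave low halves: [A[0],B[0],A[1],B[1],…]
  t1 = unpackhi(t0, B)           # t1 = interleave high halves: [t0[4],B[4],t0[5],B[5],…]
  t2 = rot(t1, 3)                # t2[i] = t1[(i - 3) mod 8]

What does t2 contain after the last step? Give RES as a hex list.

  t0: 85 65 a9 8f 60 4b 8b 5c
  t1: 60 60 4b 7e 8b 99 5c 46
  t2: 99 5c 46 60 60 4b 7e 8b

RES = [0x99, 0x5c, 0x46, 0x60, 0x60, 0x4b, 0x7e, 0x8b]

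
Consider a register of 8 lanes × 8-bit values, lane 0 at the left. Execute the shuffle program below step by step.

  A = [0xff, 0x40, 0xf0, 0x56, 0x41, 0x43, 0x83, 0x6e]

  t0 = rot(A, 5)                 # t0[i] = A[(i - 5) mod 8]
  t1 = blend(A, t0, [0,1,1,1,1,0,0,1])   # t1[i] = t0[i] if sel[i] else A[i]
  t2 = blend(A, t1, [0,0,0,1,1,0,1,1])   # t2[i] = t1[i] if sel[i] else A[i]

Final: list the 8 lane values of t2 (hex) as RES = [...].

RES = [ 0xff  0x40  0xf0  0x83  0x6e  0x43  0x83  0xf0 ]

  t0: 56 41 43 83 6e ff 40 f0
  t1: ff 41 43 83 6e 43 83 f0
  t2: ff 40 f0 83 6e 43 83 f0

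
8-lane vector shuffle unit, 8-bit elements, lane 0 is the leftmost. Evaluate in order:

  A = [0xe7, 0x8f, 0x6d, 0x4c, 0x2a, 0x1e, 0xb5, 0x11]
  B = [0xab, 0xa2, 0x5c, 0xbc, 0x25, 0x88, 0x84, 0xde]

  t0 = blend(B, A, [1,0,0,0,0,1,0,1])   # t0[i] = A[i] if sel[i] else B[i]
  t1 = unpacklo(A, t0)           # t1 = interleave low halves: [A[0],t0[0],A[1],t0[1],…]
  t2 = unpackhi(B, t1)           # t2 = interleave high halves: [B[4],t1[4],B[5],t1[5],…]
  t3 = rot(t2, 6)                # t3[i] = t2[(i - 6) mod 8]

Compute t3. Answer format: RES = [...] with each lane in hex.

RES = [0x88, 0x5c, 0x84, 0x4c, 0xde, 0xbc, 0x25, 0x6d]

t0 = [0xe7, 0xa2, 0x5c, 0xbc, 0x25, 0x1e, 0x84, 0x11]
t1 = [0xe7, 0xe7, 0x8f, 0xa2, 0x6d, 0x5c, 0x4c, 0xbc]
t2 = [0x25, 0x6d, 0x88, 0x5c, 0x84, 0x4c, 0xde, 0xbc]
t3 = [0x88, 0x5c, 0x84, 0x4c, 0xde, 0xbc, 0x25, 0x6d]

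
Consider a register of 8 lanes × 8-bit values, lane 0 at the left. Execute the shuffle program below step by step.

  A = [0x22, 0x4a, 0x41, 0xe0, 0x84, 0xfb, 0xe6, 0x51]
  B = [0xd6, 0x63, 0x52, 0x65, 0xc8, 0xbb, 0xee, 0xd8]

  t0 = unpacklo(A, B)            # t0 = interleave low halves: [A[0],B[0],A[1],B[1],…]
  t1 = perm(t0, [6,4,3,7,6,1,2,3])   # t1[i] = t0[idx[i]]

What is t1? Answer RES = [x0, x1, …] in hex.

t0 = [0x22, 0xd6, 0x4a, 0x63, 0x41, 0x52, 0xe0, 0x65]
t1 = [0xe0, 0x41, 0x63, 0x65, 0xe0, 0xd6, 0x4a, 0x63]

RES = [0xe0, 0x41, 0x63, 0x65, 0xe0, 0xd6, 0x4a, 0x63]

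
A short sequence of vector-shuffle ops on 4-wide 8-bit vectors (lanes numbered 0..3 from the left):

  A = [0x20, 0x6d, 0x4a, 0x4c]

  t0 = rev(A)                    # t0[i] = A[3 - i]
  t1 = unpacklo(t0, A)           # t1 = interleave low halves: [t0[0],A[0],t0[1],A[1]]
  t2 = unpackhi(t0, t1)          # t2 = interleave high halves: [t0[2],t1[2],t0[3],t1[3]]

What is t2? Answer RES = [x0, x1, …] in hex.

t0 = [0x4c, 0x4a, 0x6d, 0x20]
t1 = [0x4c, 0x20, 0x4a, 0x6d]
t2 = [0x6d, 0x4a, 0x20, 0x6d]

RES = [0x6d, 0x4a, 0x20, 0x6d]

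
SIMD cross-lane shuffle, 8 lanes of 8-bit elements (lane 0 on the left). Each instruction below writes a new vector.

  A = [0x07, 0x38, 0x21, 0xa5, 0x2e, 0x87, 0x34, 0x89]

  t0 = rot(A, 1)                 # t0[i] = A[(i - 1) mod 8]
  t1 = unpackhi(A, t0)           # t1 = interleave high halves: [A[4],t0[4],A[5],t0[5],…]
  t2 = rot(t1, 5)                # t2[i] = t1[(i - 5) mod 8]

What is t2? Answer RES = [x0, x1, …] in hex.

t0 = [0x89, 0x07, 0x38, 0x21, 0xa5, 0x2e, 0x87, 0x34]
t1 = [0x2e, 0xa5, 0x87, 0x2e, 0x34, 0x87, 0x89, 0x34]
t2 = [0x2e, 0x34, 0x87, 0x89, 0x34, 0x2e, 0xa5, 0x87]

RES = [ 0x2e  0x34  0x87  0x89  0x34  0x2e  0xa5  0x87 ]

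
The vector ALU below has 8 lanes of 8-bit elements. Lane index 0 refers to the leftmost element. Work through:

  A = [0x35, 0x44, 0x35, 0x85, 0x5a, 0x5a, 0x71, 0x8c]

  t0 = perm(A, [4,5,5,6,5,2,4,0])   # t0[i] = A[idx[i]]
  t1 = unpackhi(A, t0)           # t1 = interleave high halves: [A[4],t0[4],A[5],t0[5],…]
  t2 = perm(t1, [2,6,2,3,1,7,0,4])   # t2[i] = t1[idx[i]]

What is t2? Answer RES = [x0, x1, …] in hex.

→ t0 |5a|5a|5a|71|5a|35|5a|35|
→ t1 |5a|5a|5a|35|71|5a|8c|35|
→ t2 |5a|8c|5a|35|5a|35|5a|71|

RES = [ 0x5a  0x8c  0x5a  0x35  0x5a  0x35  0x5a  0x71 ]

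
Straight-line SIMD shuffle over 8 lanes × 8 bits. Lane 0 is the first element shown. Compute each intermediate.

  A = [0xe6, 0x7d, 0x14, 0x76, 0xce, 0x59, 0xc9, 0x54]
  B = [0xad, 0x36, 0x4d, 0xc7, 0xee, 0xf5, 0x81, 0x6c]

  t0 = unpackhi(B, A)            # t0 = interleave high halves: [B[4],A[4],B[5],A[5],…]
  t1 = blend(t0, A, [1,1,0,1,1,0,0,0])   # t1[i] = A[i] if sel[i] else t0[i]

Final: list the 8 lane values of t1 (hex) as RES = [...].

  t0: ee ce f5 59 81 c9 6c 54
  t1: e6 7d f5 76 ce c9 6c 54

RES = [ 0xe6  0x7d  0xf5  0x76  0xce  0xc9  0x6c  0x54 ]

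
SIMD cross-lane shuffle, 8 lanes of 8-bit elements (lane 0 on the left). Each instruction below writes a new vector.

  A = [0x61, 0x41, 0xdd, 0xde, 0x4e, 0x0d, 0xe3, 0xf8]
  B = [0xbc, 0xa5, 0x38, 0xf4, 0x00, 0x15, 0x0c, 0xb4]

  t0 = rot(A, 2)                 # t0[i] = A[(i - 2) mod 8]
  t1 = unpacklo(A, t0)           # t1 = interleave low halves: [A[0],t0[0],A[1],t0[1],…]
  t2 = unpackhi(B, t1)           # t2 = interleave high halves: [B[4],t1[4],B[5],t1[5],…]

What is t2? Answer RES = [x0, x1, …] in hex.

t0 = [0xe3, 0xf8, 0x61, 0x41, 0xdd, 0xde, 0x4e, 0x0d]
t1 = [0x61, 0xe3, 0x41, 0xf8, 0xdd, 0x61, 0xde, 0x41]
t2 = [0x00, 0xdd, 0x15, 0x61, 0x0c, 0xde, 0xb4, 0x41]

RES = [ 0x00  0xdd  0x15  0x61  0x0c  0xde  0xb4  0x41 ]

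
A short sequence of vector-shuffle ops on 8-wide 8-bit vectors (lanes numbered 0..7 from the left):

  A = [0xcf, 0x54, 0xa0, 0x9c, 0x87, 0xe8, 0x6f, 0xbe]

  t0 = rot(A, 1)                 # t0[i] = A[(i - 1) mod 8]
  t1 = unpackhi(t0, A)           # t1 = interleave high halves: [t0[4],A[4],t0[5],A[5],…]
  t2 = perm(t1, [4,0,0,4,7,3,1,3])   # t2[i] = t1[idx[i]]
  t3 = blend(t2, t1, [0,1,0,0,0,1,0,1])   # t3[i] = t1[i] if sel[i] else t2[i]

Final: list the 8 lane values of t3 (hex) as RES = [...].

RES = [0xe8, 0x87, 0x9c, 0xe8, 0xbe, 0x6f, 0x87, 0xbe]

→ t0 |be|cf|54|a0|9c|87|e8|6f|
→ t1 |9c|87|87|e8|e8|6f|6f|be|
→ t2 |e8|9c|9c|e8|be|e8|87|e8|
→ t3 |e8|87|9c|e8|be|6f|87|be|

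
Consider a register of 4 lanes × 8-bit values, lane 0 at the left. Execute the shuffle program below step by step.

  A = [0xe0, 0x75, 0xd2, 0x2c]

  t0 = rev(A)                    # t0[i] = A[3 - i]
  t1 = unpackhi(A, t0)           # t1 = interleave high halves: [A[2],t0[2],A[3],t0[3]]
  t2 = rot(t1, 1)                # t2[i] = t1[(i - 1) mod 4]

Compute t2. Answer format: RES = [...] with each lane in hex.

RES = [0xe0, 0xd2, 0x75, 0x2c]

t0 = [0x2c, 0xd2, 0x75, 0xe0]
t1 = [0xd2, 0x75, 0x2c, 0xe0]
t2 = [0xe0, 0xd2, 0x75, 0x2c]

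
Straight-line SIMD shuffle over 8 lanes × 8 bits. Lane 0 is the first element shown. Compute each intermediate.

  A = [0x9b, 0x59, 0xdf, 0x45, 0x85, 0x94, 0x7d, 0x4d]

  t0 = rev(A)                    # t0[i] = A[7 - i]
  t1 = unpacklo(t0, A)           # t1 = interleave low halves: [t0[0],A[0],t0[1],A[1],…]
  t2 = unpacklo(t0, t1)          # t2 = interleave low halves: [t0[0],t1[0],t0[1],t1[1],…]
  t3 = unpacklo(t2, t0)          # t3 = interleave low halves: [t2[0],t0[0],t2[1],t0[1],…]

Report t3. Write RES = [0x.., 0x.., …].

RES = [ 0x4d  0x4d  0x4d  0x7d  0x7d  0x94  0x9b  0x85 ]

→ t0 |4d|7d|94|85|45|df|59|9b|
→ t1 |4d|9b|7d|59|94|df|85|45|
→ t2 |4d|4d|7d|9b|94|7d|85|59|
→ t3 |4d|4d|4d|7d|7d|94|9b|85|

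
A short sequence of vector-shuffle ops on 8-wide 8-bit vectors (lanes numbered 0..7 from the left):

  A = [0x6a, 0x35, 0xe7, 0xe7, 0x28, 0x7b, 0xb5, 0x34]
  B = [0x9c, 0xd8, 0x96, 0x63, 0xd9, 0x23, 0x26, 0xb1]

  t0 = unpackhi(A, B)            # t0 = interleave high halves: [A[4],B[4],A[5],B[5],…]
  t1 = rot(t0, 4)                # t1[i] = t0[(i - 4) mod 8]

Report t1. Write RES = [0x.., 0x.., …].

RES = [0xb5, 0x26, 0x34, 0xb1, 0x28, 0xd9, 0x7b, 0x23]

  t0: 28 d9 7b 23 b5 26 34 b1
  t1: b5 26 34 b1 28 d9 7b 23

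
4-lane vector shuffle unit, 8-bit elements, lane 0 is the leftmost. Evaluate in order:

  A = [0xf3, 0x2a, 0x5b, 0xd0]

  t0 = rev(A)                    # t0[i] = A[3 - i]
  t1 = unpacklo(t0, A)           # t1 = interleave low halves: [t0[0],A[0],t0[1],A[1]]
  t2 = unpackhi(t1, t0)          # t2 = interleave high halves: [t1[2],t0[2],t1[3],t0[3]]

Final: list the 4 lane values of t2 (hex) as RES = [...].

RES = [0x5b, 0x2a, 0x2a, 0xf3]

t0 = [0xd0, 0x5b, 0x2a, 0xf3]
t1 = [0xd0, 0xf3, 0x5b, 0x2a]
t2 = [0x5b, 0x2a, 0x2a, 0xf3]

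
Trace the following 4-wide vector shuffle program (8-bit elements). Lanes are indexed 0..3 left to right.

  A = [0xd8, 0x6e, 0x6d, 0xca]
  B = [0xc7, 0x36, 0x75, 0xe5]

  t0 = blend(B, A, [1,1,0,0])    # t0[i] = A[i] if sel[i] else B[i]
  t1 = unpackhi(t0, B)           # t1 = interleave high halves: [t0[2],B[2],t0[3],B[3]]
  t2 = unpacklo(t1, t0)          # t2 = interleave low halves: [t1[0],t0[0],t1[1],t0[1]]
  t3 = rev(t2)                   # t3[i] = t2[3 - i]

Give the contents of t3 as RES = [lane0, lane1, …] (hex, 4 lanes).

→ t0 |d8|6e|75|e5|
→ t1 |75|75|e5|e5|
→ t2 |75|d8|75|6e|
→ t3 |6e|75|d8|75|

RES = [0x6e, 0x75, 0xd8, 0x75]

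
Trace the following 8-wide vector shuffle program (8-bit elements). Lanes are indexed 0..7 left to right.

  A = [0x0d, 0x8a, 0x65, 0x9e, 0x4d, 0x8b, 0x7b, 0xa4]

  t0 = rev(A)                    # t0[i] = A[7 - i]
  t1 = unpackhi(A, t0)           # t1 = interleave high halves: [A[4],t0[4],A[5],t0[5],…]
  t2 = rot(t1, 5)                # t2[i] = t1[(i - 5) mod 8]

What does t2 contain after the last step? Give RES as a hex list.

t0 = [0xa4, 0x7b, 0x8b, 0x4d, 0x9e, 0x65, 0x8a, 0x0d]
t1 = [0x4d, 0x9e, 0x8b, 0x65, 0x7b, 0x8a, 0xa4, 0x0d]
t2 = [0x65, 0x7b, 0x8a, 0xa4, 0x0d, 0x4d, 0x9e, 0x8b]

RES = [ 0x65  0x7b  0x8a  0xa4  0x0d  0x4d  0x9e  0x8b ]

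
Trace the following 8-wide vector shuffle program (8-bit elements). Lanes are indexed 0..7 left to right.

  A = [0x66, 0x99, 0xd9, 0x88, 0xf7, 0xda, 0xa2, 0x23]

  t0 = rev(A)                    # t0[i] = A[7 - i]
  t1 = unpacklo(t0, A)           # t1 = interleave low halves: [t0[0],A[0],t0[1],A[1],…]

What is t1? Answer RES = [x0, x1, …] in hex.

RES = [0x23, 0x66, 0xa2, 0x99, 0xda, 0xd9, 0xf7, 0x88]

t0 = [0x23, 0xa2, 0xda, 0xf7, 0x88, 0xd9, 0x99, 0x66]
t1 = [0x23, 0x66, 0xa2, 0x99, 0xda, 0xd9, 0xf7, 0x88]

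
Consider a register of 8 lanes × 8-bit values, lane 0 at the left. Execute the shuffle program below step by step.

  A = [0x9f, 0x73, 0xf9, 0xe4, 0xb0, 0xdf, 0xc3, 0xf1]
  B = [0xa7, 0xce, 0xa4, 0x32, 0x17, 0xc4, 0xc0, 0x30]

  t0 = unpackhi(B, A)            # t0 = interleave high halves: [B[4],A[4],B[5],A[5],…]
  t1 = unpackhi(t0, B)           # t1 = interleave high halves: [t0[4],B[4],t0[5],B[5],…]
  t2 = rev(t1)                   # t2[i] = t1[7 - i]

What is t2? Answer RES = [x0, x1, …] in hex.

RES = [ 0x30  0xf1  0xc0  0x30  0xc4  0xc3  0x17  0xc0 ]

→ t0 |17|b0|c4|df|c0|c3|30|f1|
→ t1 |c0|17|c3|c4|30|c0|f1|30|
→ t2 |30|f1|c0|30|c4|c3|17|c0|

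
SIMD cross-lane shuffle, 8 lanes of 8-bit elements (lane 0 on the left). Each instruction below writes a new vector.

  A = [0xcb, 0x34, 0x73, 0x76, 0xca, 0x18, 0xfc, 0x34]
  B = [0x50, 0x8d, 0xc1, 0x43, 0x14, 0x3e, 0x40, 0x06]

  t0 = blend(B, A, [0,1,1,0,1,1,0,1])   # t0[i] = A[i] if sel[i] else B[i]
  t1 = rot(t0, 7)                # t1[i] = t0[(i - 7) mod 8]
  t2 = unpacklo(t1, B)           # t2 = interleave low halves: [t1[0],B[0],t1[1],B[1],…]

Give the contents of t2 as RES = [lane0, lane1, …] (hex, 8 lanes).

RES = [ 0x34  0x50  0x73  0x8d  0x43  0xc1  0xca  0x43 ]

t0 = [0x50, 0x34, 0x73, 0x43, 0xca, 0x18, 0x40, 0x34]
t1 = [0x34, 0x73, 0x43, 0xca, 0x18, 0x40, 0x34, 0x50]
t2 = [0x34, 0x50, 0x73, 0x8d, 0x43, 0xc1, 0xca, 0x43]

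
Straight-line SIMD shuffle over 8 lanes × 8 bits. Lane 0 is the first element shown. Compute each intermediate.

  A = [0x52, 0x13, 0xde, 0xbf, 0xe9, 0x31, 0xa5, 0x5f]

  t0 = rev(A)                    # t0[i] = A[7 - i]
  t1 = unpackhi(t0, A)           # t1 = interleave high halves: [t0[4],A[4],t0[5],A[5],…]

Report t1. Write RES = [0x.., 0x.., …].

t0 = [0x5f, 0xa5, 0x31, 0xe9, 0xbf, 0xde, 0x13, 0x52]
t1 = [0xbf, 0xe9, 0xde, 0x31, 0x13, 0xa5, 0x52, 0x5f]

RES = [0xbf, 0xe9, 0xde, 0x31, 0x13, 0xa5, 0x52, 0x5f]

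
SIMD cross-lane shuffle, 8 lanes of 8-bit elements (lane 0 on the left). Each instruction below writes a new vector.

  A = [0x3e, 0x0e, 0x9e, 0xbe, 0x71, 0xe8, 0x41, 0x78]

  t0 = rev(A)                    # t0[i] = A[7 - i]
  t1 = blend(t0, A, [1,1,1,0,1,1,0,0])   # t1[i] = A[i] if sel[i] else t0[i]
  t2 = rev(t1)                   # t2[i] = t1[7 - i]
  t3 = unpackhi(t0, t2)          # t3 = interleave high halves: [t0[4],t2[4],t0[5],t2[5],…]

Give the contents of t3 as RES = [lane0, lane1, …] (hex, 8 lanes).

RES = [0xbe, 0x71, 0x9e, 0x9e, 0x0e, 0x0e, 0x3e, 0x3e]

  t0: 78 41 e8 71 be 9e 0e 3e
  t1: 3e 0e 9e 71 71 e8 0e 3e
  t2: 3e 0e e8 71 71 9e 0e 3e
  t3: be 71 9e 9e 0e 0e 3e 3e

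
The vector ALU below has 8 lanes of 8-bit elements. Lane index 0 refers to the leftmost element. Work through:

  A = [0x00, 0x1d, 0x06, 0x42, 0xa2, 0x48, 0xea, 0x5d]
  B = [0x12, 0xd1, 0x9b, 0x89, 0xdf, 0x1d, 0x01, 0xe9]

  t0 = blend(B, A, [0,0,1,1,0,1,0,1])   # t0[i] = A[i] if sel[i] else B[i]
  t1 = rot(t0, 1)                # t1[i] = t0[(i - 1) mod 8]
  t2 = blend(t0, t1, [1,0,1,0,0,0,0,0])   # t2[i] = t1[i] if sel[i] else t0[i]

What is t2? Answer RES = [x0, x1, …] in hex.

→ t0 |12|d1|06|42|df|48|01|5d|
→ t1 |5d|12|d1|06|42|df|48|01|
→ t2 |5d|d1|d1|42|df|48|01|5d|

RES = [0x5d, 0xd1, 0xd1, 0x42, 0xdf, 0x48, 0x01, 0x5d]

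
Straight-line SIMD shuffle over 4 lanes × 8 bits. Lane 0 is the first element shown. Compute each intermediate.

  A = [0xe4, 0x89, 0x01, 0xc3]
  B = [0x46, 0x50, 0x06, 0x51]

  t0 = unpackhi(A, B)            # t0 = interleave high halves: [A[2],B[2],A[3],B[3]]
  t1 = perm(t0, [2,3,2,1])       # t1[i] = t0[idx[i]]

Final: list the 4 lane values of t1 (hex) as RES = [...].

RES = [0xc3, 0x51, 0xc3, 0x06]

→ t0 |01|06|c3|51|
→ t1 |c3|51|c3|06|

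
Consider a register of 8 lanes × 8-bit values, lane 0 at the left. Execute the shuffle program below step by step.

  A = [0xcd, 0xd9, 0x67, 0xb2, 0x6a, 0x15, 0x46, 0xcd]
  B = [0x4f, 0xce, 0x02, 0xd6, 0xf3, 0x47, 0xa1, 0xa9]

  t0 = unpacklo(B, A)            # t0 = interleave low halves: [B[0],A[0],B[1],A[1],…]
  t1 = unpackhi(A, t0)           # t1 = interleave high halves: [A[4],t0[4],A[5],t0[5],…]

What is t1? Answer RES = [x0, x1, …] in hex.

RES = [ 0x6a  0x02  0x15  0x67  0x46  0xd6  0xcd  0xb2 ]

t0 = [0x4f, 0xcd, 0xce, 0xd9, 0x02, 0x67, 0xd6, 0xb2]
t1 = [0x6a, 0x02, 0x15, 0x67, 0x46, 0xd6, 0xcd, 0xb2]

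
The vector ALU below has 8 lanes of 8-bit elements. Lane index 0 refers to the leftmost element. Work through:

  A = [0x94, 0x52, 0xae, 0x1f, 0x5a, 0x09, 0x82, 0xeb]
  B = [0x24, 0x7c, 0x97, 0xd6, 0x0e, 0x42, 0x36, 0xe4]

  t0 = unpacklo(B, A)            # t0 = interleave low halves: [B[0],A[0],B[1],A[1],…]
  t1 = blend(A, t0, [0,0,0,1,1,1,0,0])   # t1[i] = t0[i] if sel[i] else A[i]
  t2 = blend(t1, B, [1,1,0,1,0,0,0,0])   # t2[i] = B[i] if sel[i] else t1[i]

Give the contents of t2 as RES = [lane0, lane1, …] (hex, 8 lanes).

RES = [0x24, 0x7c, 0xae, 0xd6, 0x97, 0xae, 0x82, 0xeb]

→ t0 |24|94|7c|52|97|ae|d6|1f|
→ t1 |94|52|ae|52|97|ae|82|eb|
→ t2 |24|7c|ae|d6|97|ae|82|eb|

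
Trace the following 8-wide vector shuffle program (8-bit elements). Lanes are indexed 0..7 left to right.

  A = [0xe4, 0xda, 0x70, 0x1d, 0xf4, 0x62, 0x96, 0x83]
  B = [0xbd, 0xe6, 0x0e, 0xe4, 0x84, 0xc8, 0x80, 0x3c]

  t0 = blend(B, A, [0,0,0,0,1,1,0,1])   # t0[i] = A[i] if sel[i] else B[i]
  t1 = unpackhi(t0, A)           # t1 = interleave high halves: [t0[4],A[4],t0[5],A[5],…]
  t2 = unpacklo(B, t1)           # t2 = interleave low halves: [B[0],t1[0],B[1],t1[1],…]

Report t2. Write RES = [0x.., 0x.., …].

→ t0 |bd|e6|0e|e4|f4|62|80|83|
→ t1 |f4|f4|62|62|80|96|83|83|
→ t2 |bd|f4|e6|f4|0e|62|e4|62|

RES = [ 0xbd  0xf4  0xe6  0xf4  0x0e  0x62  0xe4  0x62 ]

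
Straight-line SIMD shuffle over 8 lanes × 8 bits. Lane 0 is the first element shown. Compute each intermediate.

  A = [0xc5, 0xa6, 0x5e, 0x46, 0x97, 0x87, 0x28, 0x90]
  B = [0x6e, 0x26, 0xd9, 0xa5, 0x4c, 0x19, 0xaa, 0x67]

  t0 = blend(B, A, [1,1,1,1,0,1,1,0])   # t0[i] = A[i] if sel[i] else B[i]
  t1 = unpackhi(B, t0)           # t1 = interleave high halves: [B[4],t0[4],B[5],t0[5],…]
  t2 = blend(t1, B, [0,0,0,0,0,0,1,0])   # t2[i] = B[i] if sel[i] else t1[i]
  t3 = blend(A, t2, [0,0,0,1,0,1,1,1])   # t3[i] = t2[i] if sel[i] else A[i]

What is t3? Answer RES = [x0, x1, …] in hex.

RES = [0xc5, 0xa6, 0x5e, 0x87, 0x97, 0x28, 0xaa, 0x67]

→ t0 |c5|a6|5e|46|4c|87|28|67|
→ t1 |4c|4c|19|87|aa|28|67|67|
→ t2 |4c|4c|19|87|aa|28|aa|67|
→ t3 |c5|a6|5e|87|97|28|aa|67|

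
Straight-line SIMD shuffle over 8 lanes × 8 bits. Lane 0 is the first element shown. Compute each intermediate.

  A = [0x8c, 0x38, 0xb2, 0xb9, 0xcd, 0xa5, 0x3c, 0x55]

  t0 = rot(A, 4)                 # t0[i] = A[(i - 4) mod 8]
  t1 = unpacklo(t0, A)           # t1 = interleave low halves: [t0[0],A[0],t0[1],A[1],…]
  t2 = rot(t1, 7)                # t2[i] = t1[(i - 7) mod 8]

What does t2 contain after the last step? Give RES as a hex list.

RES = [0x8c, 0xa5, 0x38, 0x3c, 0xb2, 0x55, 0xb9, 0xcd]

  t0: cd a5 3c 55 8c 38 b2 b9
  t1: cd 8c a5 38 3c b2 55 b9
  t2: 8c a5 38 3c b2 55 b9 cd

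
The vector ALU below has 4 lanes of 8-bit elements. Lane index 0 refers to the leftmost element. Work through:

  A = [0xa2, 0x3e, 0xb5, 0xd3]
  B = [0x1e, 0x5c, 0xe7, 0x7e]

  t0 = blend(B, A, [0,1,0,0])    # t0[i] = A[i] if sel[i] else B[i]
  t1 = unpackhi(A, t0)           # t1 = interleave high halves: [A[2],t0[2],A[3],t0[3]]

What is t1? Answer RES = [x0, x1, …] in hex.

RES = [ 0xb5  0xe7  0xd3  0x7e ]

→ t0 |1e|3e|e7|7e|
→ t1 |b5|e7|d3|7e|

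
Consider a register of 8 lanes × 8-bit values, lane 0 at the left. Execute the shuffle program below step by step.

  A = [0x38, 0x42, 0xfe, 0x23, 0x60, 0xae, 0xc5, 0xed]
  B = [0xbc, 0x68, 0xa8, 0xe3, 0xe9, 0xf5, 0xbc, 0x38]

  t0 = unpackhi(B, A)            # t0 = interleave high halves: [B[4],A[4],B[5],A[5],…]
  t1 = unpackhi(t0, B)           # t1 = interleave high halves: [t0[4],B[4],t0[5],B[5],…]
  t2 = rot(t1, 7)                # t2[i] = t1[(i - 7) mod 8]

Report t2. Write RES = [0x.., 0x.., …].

RES = [0xe9, 0xc5, 0xf5, 0x38, 0xbc, 0xed, 0x38, 0xbc]

  t0: e9 60 f5 ae bc c5 38 ed
  t1: bc e9 c5 f5 38 bc ed 38
  t2: e9 c5 f5 38 bc ed 38 bc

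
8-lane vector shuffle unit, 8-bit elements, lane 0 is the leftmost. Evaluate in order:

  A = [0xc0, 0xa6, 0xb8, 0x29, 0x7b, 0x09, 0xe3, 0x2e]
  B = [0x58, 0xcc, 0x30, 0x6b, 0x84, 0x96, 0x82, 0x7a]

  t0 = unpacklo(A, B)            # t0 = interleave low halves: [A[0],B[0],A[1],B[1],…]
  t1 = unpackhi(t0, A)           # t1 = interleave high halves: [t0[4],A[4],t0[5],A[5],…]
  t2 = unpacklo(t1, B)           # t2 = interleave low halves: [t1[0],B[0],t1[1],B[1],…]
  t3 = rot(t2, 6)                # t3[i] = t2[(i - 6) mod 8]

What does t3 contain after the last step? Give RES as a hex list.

RES = [0x7b, 0xcc, 0x30, 0x30, 0x09, 0x6b, 0xb8, 0x58]

  t0: c0 58 a6 cc b8 30 29 6b
  t1: b8 7b 30 09 29 e3 6b 2e
  t2: b8 58 7b cc 30 30 09 6b
  t3: 7b cc 30 30 09 6b b8 58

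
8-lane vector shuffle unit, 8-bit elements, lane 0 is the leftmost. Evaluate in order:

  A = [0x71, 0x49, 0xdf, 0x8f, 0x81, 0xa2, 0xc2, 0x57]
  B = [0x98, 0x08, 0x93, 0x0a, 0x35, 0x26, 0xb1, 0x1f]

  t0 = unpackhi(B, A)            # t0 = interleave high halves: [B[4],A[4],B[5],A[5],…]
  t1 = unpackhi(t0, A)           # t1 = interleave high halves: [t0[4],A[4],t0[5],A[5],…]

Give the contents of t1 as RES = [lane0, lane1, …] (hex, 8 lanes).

RES = [ 0xb1  0x81  0xc2  0xa2  0x1f  0xc2  0x57  0x57 ]

→ t0 |35|81|26|a2|b1|c2|1f|57|
→ t1 |b1|81|c2|a2|1f|c2|57|57|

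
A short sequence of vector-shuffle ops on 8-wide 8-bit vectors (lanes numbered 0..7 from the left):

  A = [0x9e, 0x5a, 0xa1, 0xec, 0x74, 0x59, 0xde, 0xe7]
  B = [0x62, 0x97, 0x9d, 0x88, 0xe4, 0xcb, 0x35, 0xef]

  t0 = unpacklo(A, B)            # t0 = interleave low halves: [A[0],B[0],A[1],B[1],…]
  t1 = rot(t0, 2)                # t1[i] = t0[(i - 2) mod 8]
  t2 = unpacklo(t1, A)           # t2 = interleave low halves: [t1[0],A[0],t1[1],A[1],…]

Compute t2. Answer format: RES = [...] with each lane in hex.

  t0: 9e 62 5a 97 a1 9d ec 88
  t1: ec 88 9e 62 5a 97 a1 9d
  t2: ec 9e 88 5a 9e a1 62 ec

RES = [ 0xec  0x9e  0x88  0x5a  0x9e  0xa1  0x62  0xec ]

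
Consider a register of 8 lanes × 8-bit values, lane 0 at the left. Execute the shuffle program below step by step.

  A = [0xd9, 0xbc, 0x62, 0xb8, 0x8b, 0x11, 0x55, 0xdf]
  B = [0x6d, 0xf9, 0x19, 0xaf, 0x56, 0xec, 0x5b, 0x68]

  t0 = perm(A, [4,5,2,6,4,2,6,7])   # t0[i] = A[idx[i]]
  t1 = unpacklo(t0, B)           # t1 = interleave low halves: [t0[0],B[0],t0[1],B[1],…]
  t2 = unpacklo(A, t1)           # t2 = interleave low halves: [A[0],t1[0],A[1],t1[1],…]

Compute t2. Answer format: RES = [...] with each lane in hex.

→ t0 |8b|11|62|55|8b|62|55|df|
→ t1 |8b|6d|11|f9|62|19|55|af|
→ t2 |d9|8b|bc|6d|62|11|b8|f9|

RES = [ 0xd9  0x8b  0xbc  0x6d  0x62  0x11  0xb8  0xf9 ]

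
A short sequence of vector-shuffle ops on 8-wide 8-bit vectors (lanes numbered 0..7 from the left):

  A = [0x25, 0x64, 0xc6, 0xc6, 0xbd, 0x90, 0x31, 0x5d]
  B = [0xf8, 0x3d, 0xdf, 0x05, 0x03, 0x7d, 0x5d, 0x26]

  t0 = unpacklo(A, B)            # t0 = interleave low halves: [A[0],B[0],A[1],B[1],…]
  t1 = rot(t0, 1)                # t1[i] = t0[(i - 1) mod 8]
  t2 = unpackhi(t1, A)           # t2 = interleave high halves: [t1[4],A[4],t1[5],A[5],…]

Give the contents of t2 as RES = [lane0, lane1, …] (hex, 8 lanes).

RES = [0x3d, 0xbd, 0xc6, 0x90, 0xdf, 0x31, 0xc6, 0x5d]

  t0: 25 f8 64 3d c6 df c6 05
  t1: 05 25 f8 64 3d c6 df c6
  t2: 3d bd c6 90 df 31 c6 5d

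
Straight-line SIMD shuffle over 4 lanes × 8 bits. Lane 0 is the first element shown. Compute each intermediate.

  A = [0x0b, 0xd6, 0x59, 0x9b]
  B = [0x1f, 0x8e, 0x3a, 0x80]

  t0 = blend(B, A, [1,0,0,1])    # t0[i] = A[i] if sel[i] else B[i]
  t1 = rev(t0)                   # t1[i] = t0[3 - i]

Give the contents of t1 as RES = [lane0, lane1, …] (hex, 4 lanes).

RES = [0x9b, 0x3a, 0x8e, 0x0b]

→ t0 |0b|8e|3a|9b|
→ t1 |9b|3a|8e|0b|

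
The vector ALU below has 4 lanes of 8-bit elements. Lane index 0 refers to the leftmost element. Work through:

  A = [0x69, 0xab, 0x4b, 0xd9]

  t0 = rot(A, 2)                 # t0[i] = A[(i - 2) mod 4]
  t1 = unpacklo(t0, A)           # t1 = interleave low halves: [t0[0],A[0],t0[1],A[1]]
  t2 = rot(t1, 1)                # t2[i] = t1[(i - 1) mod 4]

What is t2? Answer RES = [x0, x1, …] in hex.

RES = [ 0xab  0x4b  0x69  0xd9 ]

→ t0 |4b|d9|69|ab|
→ t1 |4b|69|d9|ab|
→ t2 |ab|4b|69|d9|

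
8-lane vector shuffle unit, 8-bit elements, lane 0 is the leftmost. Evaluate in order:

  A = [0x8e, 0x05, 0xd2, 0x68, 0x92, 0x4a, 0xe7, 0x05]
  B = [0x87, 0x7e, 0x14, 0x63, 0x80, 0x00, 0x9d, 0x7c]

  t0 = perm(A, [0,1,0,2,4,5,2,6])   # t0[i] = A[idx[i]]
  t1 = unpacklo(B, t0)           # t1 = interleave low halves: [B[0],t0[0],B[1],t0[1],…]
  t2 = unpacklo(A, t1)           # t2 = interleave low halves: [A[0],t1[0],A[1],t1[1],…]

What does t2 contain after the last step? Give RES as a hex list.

→ t0 |8e|05|8e|d2|92|4a|d2|e7|
→ t1 |87|8e|7e|05|14|8e|63|d2|
→ t2 |8e|87|05|8e|d2|7e|68|05|

RES = [0x8e, 0x87, 0x05, 0x8e, 0xd2, 0x7e, 0x68, 0x05]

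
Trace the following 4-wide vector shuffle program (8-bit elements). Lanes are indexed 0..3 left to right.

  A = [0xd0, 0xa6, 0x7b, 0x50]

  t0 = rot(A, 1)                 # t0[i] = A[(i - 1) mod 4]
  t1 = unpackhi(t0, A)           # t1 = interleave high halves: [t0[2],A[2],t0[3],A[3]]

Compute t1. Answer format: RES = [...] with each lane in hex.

t0 = [0x50, 0xd0, 0xa6, 0x7b]
t1 = [0xa6, 0x7b, 0x7b, 0x50]

RES = [ 0xa6  0x7b  0x7b  0x50 ]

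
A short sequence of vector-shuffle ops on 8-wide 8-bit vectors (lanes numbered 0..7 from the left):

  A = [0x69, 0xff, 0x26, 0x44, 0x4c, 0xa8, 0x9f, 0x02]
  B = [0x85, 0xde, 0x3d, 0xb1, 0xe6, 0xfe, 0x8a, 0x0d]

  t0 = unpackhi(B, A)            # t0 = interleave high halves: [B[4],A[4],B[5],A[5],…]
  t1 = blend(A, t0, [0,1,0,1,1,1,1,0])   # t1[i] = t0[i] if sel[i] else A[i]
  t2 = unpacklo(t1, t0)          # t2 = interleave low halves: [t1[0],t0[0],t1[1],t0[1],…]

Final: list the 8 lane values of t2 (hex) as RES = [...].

→ t0 |e6|4c|fe|a8|8a|9f|0d|02|
→ t1 |69|4c|26|a8|8a|9f|0d|02|
→ t2 |69|e6|4c|4c|26|fe|a8|a8|

RES = [ 0x69  0xe6  0x4c  0x4c  0x26  0xfe  0xa8  0xa8 ]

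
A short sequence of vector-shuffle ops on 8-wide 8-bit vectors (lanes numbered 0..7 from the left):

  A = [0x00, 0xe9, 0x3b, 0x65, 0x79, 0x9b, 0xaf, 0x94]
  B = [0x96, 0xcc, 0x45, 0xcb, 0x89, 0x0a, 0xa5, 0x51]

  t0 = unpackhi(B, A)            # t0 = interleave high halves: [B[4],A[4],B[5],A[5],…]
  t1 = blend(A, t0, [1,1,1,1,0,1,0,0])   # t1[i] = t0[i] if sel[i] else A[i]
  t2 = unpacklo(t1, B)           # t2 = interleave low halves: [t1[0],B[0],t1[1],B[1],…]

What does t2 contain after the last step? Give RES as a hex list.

RES = [ 0x89  0x96  0x79  0xcc  0x0a  0x45  0x9b  0xcb ]

→ t0 |89|79|0a|9b|a5|af|51|94|
→ t1 |89|79|0a|9b|79|af|af|94|
→ t2 |89|96|79|cc|0a|45|9b|cb|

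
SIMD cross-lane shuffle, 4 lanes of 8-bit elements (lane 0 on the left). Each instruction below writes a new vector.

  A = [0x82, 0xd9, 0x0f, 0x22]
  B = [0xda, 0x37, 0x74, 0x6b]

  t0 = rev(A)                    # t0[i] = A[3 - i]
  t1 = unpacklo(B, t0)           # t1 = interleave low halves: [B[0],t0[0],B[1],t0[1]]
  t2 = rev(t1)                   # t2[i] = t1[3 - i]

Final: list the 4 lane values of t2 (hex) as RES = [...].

RES = [0x0f, 0x37, 0x22, 0xda]

t0 = [0x22, 0x0f, 0xd9, 0x82]
t1 = [0xda, 0x22, 0x37, 0x0f]
t2 = [0x0f, 0x37, 0x22, 0xda]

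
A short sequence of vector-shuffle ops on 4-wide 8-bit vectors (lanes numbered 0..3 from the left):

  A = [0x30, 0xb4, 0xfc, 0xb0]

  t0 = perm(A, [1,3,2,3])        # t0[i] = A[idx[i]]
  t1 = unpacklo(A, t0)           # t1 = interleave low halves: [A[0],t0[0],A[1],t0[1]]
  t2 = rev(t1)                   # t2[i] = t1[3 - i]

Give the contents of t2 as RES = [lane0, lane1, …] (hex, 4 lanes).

  t0: b4 b0 fc b0
  t1: 30 b4 b4 b0
  t2: b0 b4 b4 30

RES = [0xb0, 0xb4, 0xb4, 0x30]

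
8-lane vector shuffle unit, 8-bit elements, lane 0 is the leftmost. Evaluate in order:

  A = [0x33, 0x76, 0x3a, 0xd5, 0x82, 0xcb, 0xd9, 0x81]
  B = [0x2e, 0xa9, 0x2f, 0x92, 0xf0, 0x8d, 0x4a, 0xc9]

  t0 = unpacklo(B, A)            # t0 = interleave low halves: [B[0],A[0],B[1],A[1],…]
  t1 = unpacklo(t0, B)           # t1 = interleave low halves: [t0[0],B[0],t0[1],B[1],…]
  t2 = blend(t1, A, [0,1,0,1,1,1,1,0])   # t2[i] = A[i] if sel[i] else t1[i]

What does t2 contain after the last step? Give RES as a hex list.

→ t0 |2e|33|a9|76|2f|3a|92|d5|
→ t1 |2e|2e|33|a9|a9|2f|76|92|
→ t2 |2e|76|33|d5|82|cb|d9|92|

RES = [ 0x2e  0x76  0x33  0xd5  0x82  0xcb  0xd9  0x92 ]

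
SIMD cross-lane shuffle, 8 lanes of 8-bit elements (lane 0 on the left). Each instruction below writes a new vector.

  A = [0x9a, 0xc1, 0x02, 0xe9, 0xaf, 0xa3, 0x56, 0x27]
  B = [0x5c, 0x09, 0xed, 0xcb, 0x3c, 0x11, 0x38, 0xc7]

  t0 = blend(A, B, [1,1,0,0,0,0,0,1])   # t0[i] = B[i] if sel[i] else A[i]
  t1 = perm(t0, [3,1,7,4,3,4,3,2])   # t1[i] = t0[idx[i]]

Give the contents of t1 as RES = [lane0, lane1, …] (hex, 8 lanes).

→ t0 |5c|09|02|e9|af|a3|56|c7|
→ t1 |e9|09|c7|af|e9|af|e9|02|

RES = [0xe9, 0x09, 0xc7, 0xaf, 0xe9, 0xaf, 0xe9, 0x02]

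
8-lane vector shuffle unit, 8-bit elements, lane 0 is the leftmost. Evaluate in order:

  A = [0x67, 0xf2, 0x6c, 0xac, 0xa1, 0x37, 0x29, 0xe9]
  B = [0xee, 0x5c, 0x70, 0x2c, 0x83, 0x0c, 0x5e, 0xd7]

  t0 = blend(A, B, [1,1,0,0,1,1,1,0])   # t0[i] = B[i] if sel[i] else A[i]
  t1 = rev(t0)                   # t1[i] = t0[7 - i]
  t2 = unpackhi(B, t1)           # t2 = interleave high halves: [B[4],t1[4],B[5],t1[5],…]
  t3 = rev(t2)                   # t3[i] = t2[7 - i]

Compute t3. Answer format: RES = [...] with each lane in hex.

t0 = [0xee, 0x5c, 0x6c, 0xac, 0x83, 0x0c, 0x5e, 0xe9]
t1 = [0xe9, 0x5e, 0x0c, 0x83, 0xac, 0x6c, 0x5c, 0xee]
t2 = [0x83, 0xac, 0x0c, 0x6c, 0x5e, 0x5c, 0xd7, 0xee]
t3 = [0xee, 0xd7, 0x5c, 0x5e, 0x6c, 0x0c, 0xac, 0x83]

RES = [ 0xee  0xd7  0x5c  0x5e  0x6c  0x0c  0xac  0x83 ]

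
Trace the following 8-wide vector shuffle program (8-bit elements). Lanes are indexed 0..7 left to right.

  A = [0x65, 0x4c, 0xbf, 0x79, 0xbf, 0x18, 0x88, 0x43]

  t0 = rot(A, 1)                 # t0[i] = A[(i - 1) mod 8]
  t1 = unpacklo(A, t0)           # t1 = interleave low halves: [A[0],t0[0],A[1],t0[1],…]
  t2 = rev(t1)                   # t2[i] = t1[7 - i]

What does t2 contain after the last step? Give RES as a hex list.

RES = [0xbf, 0x79, 0x4c, 0xbf, 0x65, 0x4c, 0x43, 0x65]

  t0: 43 65 4c bf 79 bf 18 88
  t1: 65 43 4c 65 bf 4c 79 bf
  t2: bf 79 4c bf 65 4c 43 65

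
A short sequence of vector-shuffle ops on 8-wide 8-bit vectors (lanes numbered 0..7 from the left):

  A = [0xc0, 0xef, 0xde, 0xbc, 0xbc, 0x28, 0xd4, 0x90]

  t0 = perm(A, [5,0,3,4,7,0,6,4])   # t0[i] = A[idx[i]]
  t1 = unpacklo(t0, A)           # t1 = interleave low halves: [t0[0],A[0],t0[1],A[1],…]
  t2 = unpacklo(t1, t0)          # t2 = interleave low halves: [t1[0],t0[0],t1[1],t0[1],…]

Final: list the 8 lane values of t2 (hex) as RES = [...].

RES = [0x28, 0x28, 0xc0, 0xc0, 0xc0, 0xbc, 0xef, 0xbc]

  t0: 28 c0 bc bc 90 c0 d4 bc
  t1: 28 c0 c0 ef bc de bc bc
  t2: 28 28 c0 c0 c0 bc ef bc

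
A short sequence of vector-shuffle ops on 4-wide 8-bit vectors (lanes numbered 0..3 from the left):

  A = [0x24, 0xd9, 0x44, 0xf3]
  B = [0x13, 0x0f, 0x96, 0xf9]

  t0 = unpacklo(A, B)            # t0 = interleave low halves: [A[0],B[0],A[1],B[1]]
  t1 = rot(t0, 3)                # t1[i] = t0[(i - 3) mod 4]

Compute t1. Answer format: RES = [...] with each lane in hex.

RES = [ 0x13  0xd9  0x0f  0x24 ]

→ t0 |24|13|d9|0f|
→ t1 |13|d9|0f|24|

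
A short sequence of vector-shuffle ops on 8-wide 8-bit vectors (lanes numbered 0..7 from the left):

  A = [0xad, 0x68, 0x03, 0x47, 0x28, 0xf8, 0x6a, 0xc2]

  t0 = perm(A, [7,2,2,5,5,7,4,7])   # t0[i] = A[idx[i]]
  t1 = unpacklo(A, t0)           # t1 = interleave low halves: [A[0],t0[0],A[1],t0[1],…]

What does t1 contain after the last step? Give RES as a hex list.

RES = [0xad, 0xc2, 0x68, 0x03, 0x03, 0x03, 0x47, 0xf8]

→ t0 |c2|03|03|f8|f8|c2|28|c2|
→ t1 |ad|c2|68|03|03|03|47|f8|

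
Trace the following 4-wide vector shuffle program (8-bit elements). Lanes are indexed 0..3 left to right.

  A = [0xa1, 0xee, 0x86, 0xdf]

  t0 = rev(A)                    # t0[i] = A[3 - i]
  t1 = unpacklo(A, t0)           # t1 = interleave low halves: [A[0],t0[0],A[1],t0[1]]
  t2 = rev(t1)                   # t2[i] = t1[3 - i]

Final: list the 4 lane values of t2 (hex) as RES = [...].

RES = [ 0x86  0xee  0xdf  0xa1 ]

t0 = [0xdf, 0x86, 0xee, 0xa1]
t1 = [0xa1, 0xdf, 0xee, 0x86]
t2 = [0x86, 0xee, 0xdf, 0xa1]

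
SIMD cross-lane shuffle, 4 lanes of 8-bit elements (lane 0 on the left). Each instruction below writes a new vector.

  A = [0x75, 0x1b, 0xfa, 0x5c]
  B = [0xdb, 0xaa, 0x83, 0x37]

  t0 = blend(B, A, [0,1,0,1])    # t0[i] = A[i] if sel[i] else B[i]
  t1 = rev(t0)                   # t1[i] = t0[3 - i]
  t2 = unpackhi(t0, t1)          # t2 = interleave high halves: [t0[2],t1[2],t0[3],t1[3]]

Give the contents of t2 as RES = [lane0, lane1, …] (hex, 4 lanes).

RES = [0x83, 0x1b, 0x5c, 0xdb]

t0 = [0xdb, 0x1b, 0x83, 0x5c]
t1 = [0x5c, 0x83, 0x1b, 0xdb]
t2 = [0x83, 0x1b, 0x5c, 0xdb]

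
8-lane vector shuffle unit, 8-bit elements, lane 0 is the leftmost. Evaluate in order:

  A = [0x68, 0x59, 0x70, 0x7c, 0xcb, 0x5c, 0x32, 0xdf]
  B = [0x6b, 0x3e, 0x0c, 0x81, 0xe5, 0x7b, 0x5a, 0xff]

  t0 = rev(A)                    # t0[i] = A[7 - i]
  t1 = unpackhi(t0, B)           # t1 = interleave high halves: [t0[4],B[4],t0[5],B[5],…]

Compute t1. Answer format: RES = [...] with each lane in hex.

  t0: df 32 5c cb 7c 70 59 68
  t1: 7c e5 70 7b 59 5a 68 ff

RES = [0x7c, 0xe5, 0x70, 0x7b, 0x59, 0x5a, 0x68, 0xff]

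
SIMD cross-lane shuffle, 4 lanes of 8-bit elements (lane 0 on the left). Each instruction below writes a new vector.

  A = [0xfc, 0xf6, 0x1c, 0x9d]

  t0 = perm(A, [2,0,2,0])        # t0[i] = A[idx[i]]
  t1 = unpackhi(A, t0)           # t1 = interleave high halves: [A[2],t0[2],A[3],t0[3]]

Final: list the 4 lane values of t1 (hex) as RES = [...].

RES = [ 0x1c  0x1c  0x9d  0xfc ]

  t0: 1c fc 1c fc
  t1: 1c 1c 9d fc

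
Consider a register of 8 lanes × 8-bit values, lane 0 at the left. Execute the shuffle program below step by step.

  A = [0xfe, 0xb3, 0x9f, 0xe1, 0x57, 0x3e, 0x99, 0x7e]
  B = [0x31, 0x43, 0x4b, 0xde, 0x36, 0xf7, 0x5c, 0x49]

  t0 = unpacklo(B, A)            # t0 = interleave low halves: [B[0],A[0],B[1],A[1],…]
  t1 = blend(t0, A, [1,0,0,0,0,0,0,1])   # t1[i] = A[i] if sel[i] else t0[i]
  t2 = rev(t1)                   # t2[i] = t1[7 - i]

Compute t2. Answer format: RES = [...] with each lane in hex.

  t0: 31 fe 43 b3 4b 9f de e1
  t1: fe fe 43 b3 4b 9f de 7e
  t2: 7e de 9f 4b b3 43 fe fe

RES = [ 0x7e  0xde  0x9f  0x4b  0xb3  0x43  0xfe  0xfe ]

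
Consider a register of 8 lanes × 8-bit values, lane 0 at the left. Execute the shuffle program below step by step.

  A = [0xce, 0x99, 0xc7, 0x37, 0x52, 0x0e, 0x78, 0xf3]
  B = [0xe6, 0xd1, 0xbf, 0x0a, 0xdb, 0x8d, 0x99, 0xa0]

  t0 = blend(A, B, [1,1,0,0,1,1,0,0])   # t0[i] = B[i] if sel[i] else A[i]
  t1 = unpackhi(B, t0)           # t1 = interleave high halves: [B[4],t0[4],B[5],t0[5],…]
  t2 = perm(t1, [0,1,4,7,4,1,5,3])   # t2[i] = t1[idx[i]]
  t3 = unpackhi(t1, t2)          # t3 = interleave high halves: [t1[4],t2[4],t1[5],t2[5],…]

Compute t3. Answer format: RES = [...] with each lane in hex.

RES = [0x99, 0x99, 0x78, 0xdb, 0xa0, 0x78, 0xf3, 0x8d]

→ t0 |e6|d1|c7|37|db|8d|78|f3|
→ t1 |db|db|8d|8d|99|78|a0|f3|
→ t2 |db|db|99|f3|99|db|78|8d|
→ t3 |99|99|78|db|a0|78|f3|8d|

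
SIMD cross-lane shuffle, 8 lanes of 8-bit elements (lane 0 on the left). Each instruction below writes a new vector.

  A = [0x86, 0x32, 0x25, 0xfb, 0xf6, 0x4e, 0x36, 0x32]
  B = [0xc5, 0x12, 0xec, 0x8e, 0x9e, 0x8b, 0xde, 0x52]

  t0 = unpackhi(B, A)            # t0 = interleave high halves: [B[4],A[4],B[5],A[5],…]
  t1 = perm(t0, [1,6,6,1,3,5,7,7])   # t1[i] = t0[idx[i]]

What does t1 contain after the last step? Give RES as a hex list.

t0 = [0x9e, 0xf6, 0x8b, 0x4e, 0xde, 0x36, 0x52, 0x32]
t1 = [0xf6, 0x52, 0x52, 0xf6, 0x4e, 0x36, 0x32, 0x32]

RES = [0xf6, 0x52, 0x52, 0xf6, 0x4e, 0x36, 0x32, 0x32]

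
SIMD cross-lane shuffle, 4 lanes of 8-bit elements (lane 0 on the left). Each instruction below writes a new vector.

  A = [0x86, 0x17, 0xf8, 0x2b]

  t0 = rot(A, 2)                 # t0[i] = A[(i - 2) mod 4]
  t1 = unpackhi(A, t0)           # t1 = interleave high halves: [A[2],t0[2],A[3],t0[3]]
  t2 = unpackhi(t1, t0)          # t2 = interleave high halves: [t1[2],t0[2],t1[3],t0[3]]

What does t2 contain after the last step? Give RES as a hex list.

RES = [ 0x2b  0x86  0x17  0x17 ]

→ t0 |f8|2b|86|17|
→ t1 |f8|86|2b|17|
→ t2 |2b|86|17|17|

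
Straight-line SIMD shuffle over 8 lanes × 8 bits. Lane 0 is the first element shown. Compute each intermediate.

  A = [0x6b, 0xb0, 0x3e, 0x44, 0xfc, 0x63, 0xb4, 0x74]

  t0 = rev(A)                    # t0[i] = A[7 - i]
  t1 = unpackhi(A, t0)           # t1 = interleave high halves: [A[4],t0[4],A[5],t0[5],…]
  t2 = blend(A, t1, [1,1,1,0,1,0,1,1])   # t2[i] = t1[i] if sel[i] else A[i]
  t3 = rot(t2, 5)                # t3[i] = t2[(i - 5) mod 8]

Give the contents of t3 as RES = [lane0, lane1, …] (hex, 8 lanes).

  t0: 74 b4 63 fc 44 3e b0 6b
  t1: fc 44 63 3e b4 b0 74 6b
  t2: fc 44 63 44 b4 63 74 6b
  t3: 44 b4 63 74 6b fc 44 63

RES = [ 0x44  0xb4  0x63  0x74  0x6b  0xfc  0x44  0x63 ]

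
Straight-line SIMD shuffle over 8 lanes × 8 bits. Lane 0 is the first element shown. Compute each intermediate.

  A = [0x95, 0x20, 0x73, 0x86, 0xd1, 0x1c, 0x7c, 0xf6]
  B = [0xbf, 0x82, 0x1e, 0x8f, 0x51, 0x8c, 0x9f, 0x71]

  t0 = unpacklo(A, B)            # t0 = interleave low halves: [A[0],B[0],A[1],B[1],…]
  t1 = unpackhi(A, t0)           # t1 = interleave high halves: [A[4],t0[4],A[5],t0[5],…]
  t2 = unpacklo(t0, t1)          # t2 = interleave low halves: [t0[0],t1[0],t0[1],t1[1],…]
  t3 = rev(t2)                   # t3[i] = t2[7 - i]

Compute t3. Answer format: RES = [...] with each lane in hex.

t0 = [0x95, 0xbf, 0x20, 0x82, 0x73, 0x1e, 0x86, 0x8f]
t1 = [0xd1, 0x73, 0x1c, 0x1e, 0x7c, 0x86, 0xf6, 0x8f]
t2 = [0x95, 0xd1, 0xbf, 0x73, 0x20, 0x1c, 0x82, 0x1e]
t3 = [0x1e, 0x82, 0x1c, 0x20, 0x73, 0xbf, 0xd1, 0x95]

RES = [ 0x1e  0x82  0x1c  0x20  0x73  0xbf  0xd1  0x95 ]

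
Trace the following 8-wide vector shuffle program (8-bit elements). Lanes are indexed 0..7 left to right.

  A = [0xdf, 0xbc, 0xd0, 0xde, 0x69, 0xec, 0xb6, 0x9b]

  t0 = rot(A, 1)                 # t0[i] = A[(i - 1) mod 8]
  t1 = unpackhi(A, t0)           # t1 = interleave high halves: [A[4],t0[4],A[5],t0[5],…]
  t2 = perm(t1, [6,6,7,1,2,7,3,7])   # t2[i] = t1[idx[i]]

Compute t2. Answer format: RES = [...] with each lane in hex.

RES = [ 0x9b  0x9b  0xb6  0xde  0xec  0xb6  0x69  0xb6 ]

  t0: 9b df bc d0 de 69 ec b6
  t1: 69 de ec 69 b6 ec 9b b6
  t2: 9b 9b b6 de ec b6 69 b6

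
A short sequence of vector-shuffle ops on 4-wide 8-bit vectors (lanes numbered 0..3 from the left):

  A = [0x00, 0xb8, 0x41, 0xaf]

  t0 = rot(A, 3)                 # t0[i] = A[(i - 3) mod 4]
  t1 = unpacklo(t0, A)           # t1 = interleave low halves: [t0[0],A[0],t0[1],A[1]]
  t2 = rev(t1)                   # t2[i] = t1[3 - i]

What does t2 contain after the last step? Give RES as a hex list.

RES = [0xb8, 0x41, 0x00, 0xb8]

→ t0 |b8|41|af|00|
→ t1 |b8|00|41|b8|
→ t2 |b8|41|00|b8|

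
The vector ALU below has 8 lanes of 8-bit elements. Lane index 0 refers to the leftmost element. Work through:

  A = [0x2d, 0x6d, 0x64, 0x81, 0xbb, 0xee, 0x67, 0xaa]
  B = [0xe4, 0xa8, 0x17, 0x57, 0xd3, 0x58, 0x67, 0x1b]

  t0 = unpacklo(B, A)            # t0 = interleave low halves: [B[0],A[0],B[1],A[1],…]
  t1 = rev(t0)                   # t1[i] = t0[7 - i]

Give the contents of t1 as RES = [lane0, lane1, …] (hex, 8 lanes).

→ t0 |e4|2d|a8|6d|17|64|57|81|
→ t1 |81|57|64|17|6d|a8|2d|e4|

RES = [ 0x81  0x57  0x64  0x17  0x6d  0xa8  0x2d  0xe4 ]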